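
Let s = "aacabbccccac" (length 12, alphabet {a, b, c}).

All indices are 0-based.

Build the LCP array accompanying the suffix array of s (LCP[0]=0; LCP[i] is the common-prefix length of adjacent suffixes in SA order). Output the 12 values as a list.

[0, 1, 1, 2, 0, 1, 0, 1, 2, 1, 2, 3]

rank | idx | suffix
   0 |   0 | aacabbccccac
   1 |   3 | abbccccac
   2 |  10 | ac
   3 |   1 | acabbccccac
   4 |   4 | bbccccac
   5 |   5 | bccccac
   6 |  11 | c
   7 |   2 | cabbccccac
   8 |   9 | cac
   9 |   8 | ccac
  10 |   7 | cccac
  11 |   6 | ccccac

SA = [0, 3, 10, 1, 4, 5, 11, 2, 9, 8, 7, 6]
i: (SA[i-1],SA[i]) lcp shared
  1: (0,3) 1 'a'
  2: (3,10) 1 'a'
  3: (10,1) 2 'ac'
  4: (1,4) 0 ''
  5: (4,5) 1 'b'
  6: (5,11) 0 ''
  7: (11,2) 1 'c'
  8: (2,9) 2 'ca'
  9: (9,8) 1 'c'
  10: (8,7) 2 'cc'
  11: (7,6) 3 'ccc'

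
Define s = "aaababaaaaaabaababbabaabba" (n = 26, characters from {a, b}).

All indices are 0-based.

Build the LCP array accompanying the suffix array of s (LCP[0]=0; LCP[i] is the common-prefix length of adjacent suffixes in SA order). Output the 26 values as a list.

[0, 1, 5, 4, 3, 5, 2, 4, 5, 3, 1, 4, 5, 3, 4, 2, 4, 0, 2, 3, 4, 2, 5, 3, 1, 3]

rank→(start, suffix):
  0 → (25, 'a')
  1 → (6, 'aaaaaabaababbabaabba')
  2 → (7, 'aaaaabaababbabaabba')
  3 → (8, 'aaaabaababbabaabba')
  4 → (9, 'aaabaababbabaabba')
  5 → (0, 'aaababaaaaaabaababbabaabba')
  6 → (10, 'aabaababbabaabba')
  7 → (1, 'aababaaaaaabaababbabaabba')
  8 → (13, 'aababbabaabba')
  9 → (21, 'aabba')
  10 → (4, 'abaaaaaabaababbabaabba')
  11 → (11, 'abaababbabaabba')
  12 → (19, 'abaabba')
  13 → (2, 'ababaaaaaabaababbabaabba')
  14 → (14, 'ababbabaabba')
  15 → (22, 'abba')
  16 → (16, 'abbabaabba')
  17 → (24, 'ba')
  18 → (5, 'baaaaaabaababbabaabba')
  19 → (12, 'baababbabaabba')
  20 → (20, 'baabba')
  21 → (3, 'babaaaaaabaababbabaabba')
  22 → (18, 'babaabba')
  23 → (15, 'babbabaabba')
  24 → (23, 'bba')
  25 → (17, 'bbabaabba')

SA = [25, 6, 7, 8, 9, 0, 10, 1, 13, 21, 4, 11, 19, 2, 14, 22, 16, 24, 5, 12, 20, 3, 18, 15, 23, 17]
[i] adj suffixes → lcp
  [1] 25/6 → 1 ('a')
  [2] 6/7 → 5 ('aaaaa')
  [3] 7/8 → 4 ('aaaa')
  [4] 8/9 → 3 ('aaa')
  [5] 9/0 → 5 ('aaaba')
  [6] 0/10 → 2 ('aa')
  [7] 10/1 → 4 ('aaba')
  [8] 1/13 → 5 ('aabab')
  [9] 13/21 → 3 ('aab')
  [10] 21/4 → 1 ('a')
  [11] 4/11 → 4 ('abaa')
  [12] 11/19 → 5 ('abaab')
  [13] 19/2 → 3 ('aba')
  [14] 2/14 → 4 ('abab')
  [15] 14/22 → 2 ('ab')
  [16] 22/16 → 4 ('abba')
  [17] 16/24 → 0 ('')
  [18] 24/5 → 2 ('ba')
  [19] 5/12 → 3 ('baa')
  [20] 12/20 → 4 ('baab')
  [21] 20/3 → 2 ('ba')
  [22] 3/18 → 5 ('babaa')
  [23] 18/15 → 3 ('bab')
  [24] 15/23 → 1 ('b')
  [25] 23/17 → 3 ('bba')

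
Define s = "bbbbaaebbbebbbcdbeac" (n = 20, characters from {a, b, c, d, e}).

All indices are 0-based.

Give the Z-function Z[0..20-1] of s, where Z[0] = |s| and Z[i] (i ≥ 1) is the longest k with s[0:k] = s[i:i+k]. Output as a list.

Z[0]=20
i=1: outside box; Z[1]=3 extend→box=[1,4)
i=2: min(r-i=2, Z[1]=3)=2; Z[2]=2
i=3: min(r-i=1, Z[2]=2)=1; Z[3]=1
i=4: outside box; Z[4]=0
i=5: outside box; Z[5]=0
i=6: outside box; Z[6]=0
i=7: outside box; Z[7]=3 extend→box=[7,10)
i=8: min(r-i=2, Z[1]=3)=2; Z[8]=2
i=9: min(r-i=1, Z[2]=2)=1; Z[9]=1
i=10: outside box; Z[10]=0
i=11: outside box; Z[11]=3 extend→box=[11,14)
i=12: min(r-i=2, Z[1]=3)=2; Z[12]=2
i=13: min(r-i=1, Z[2]=2)=1; Z[13]=1
i=14: outside box; Z[14]=0
i=15: outside box; Z[15]=0
i=16: outside box; Z[16]=1 extend→box=[16,17)
i=17: outside box; Z[17]=0
i=18: outside box; Z[18]=0
i=19: outside box; Z[19]=0

[20, 3, 2, 1, 0, 0, 0, 3, 2, 1, 0, 3, 2, 1, 0, 0, 1, 0, 0, 0]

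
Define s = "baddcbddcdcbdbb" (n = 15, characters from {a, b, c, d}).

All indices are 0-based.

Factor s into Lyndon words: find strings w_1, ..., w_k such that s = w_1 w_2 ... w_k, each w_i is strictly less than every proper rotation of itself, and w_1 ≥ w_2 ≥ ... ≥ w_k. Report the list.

emit factor 1: 'b' (i=0, period=1)
emit factor 2: 'addcbddcdcbdbb' (i=1, period=14)

["b", "addcbddcdcbdbb"]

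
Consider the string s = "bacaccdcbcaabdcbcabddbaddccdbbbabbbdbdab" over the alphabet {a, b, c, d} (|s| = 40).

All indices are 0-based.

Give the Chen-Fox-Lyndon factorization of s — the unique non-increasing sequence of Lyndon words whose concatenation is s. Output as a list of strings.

emit factor 1: 'b' (i=0, period=1)
emit factor 2: 'acaccdcbc' (i=1, period=9)
emit factor 3: 'aabdcbcabddbaddccdbbbabbbdbdab' (i=10, period=30)

["b", "acaccdcbc", "aabdcbcabddbaddccdbbbabbbdbdab"]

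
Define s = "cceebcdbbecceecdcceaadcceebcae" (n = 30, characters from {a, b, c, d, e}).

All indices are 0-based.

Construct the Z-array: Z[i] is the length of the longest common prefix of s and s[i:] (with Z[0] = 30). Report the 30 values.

Z[0]=30
i=1: outside box; Z[1]=1 grow→box=[1,2)
i=2: outside box; Z[2]=0
i=3: outside box; Z[3]=0
i=4: outside box; Z[4]=0
i=5: outside box; Z[5]=1 grow→box=[5,6)
i=6: outside box; Z[6]=0
i=7: outside box; Z[7]=0
i=8: outside box; Z[8]=0
i=9: outside box; Z[9]=0
i=10: outside box; Z[10]=4 grow→box=[10,14)
i=11: min(r-i=3, Z[1]=1)=1; Z[11]=1
i=12: min(r-i=2, Z[2]=0)=0; Z[12]=0
i=13: min(r-i=1, Z[3]=0)=0; Z[13]=0
i=14: outside box; Z[14]=1 grow→box=[14,15)
i=15: outside box; Z[15]=0
i=16: outside box; Z[16]=3 grow→box=[16,19)
i=17: min(r-i=2, Z[1]=1)=1; Z[17]=1
i=18: min(r-i=1, Z[2]=0)=0; Z[18]=0
i=19: outside box; Z[19]=0
i=20: outside box; Z[20]=0
i=21: outside box; Z[21]=0
i=22: outside box; Z[22]=6 grow→box=[22,28)
i=23: min(r-i=5, Z[1]=1)=1; Z[23]=1
i=24: min(r-i=4, Z[2]=0)=0; Z[24]=0
i=25: min(r-i=3, Z[3]=0)=0; Z[25]=0
i=26: min(r-i=2, Z[4]=0)=0; Z[26]=0
i=27: min(r-i=1, Z[5]=1)=1; Z[27]=1
i=28: outside box; Z[28]=0
i=29: outside box; Z[29]=0

[30, 1, 0, 0, 0, 1, 0, 0, 0, 0, 4, 1, 0, 0, 1, 0, 3, 1, 0, 0, 0, 0, 6, 1, 0, 0, 0, 1, 0, 0]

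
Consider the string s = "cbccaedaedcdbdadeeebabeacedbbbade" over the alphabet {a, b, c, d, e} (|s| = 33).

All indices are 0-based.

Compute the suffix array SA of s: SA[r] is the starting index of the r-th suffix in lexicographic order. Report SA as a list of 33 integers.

[20, 23, 30, 14, 4, 7, 19, 29, 28, 27, 1, 12, 21, 3, 0, 2, 10, 24, 13, 6, 26, 11, 9, 31, 15, 32, 22, 18, 5, 25, 8, 17, 16]

rank | idx | suffix
   0 |  20 | abeacedbbbade
   1 |  23 | acedbbbade
   2 |  30 | ade
   3 |  14 | adeeebabeacedbbbade
   4 |   4 | aedaedcdbdadeeebabeacedbbbade
   5 |   7 | aedcdbdadeeebabeacedbbbade
   6 |  19 | babeacedbbbade
   7 |  29 | bade
   8 |  28 | bbade
   9 |  27 | bbbade
  10 |   1 | bccaedaedcdbdadeeebabeacedbbbade
  11 |  12 | bdadeeebabeacedbbbade
  12 |  21 | beacedbbbade
  13 |   3 | caedaedcdbdadeeebabeacedbbbade
  14 |   0 | cbccaedaedcdbdadeeebabeacedbbbade
  15 |   2 | ccaedaedcdbdadeeebabeacedbbbade
  16 |  10 | cdbdadeeebabeacedbbbade
  17 |  24 | cedbbbade
  18 |  13 | dadeeebabeacedbbbade
  19 |   6 | daedcdbdadeeebabeacedbbbade
  20 |  26 | dbbbade
  21 |  11 | dbdadeeebabeacedbbbade
  22 |   9 | dcdbdadeeebabeacedbbbade
  23 |  31 | de
  24 |  15 | deeebabeacedbbbade
  25 |  32 | e
  26 |  22 | eacedbbbade
  27 |  18 | ebabeacedbbbade
  28 |   5 | edaedcdbdadeeebabeacedbbbade
  29 |  25 | edbbbade
  30 |   8 | edcdbdadeeebabeacedbbbade
  31 |  17 | eebabeacedbbbade
  32 |  16 | eeebabeacedbbbade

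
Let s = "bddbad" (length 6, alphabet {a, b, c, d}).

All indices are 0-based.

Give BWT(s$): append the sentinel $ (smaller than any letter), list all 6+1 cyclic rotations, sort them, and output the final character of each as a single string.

rank  rotation last
    0  $bddbad  d
    1  ad$bddb  b
    2  bad$bdd  d
    3  bddbad$  $
    4  d$bddba  a
    5  dbad$bd  d
    6  ddbad$b  b

dbd$adb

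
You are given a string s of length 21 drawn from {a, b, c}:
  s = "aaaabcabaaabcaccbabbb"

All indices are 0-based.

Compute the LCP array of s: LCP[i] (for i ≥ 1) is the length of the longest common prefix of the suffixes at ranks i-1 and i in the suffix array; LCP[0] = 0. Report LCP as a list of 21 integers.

sorted suffixes:
  #0 SA[0]=0  'aaaabcabaaabcaccbabbb'
  #1 SA[1]=1  'aaabcabaaabcaccbabbb'
  #2 SA[2]=8  'aaabcaccbabbb'
  #3 SA[3]=2  'aabcabaaabcaccbabbb'
  #4 SA[4]=9  'aabcaccbabbb'
  #5 SA[5]=6  'abaaabcaccbabbb'
  #6 SA[6]=17  'abbb'
  #7 SA[7]=3  'abcabaaabcaccbabbb'
  #8 SA[8]=10  'abcaccbabbb'
  #9 SA[9]=13  'accbabbb'
  #10 SA[10]=20  'b'
  #11 SA[11]=7  'baaabcaccbabbb'
  #12 SA[12]=16  'babbb'
  #13 SA[13]=19  'bb'
  #14 SA[14]=18  'bbb'
  #15 SA[15]=4  'bcabaaabcaccbabbb'
  #16 SA[16]=11  'bcaccbabbb'
  #17 SA[17]=5  'cabaaabcaccbabbb'
  #18 SA[18]=12  'caccbabbb'
  #19 SA[19]=15  'cbabbb'
  #20 SA[20]=14  'ccbabbb'

SA = [0, 1, 8, 2, 9, 6, 17, 3, 10, 13, 20, 7, 16, 19, 18, 4, 11, 5, 12, 15, 14]
i: (SA[i-1],SA[i]) lcp shared
  1: (0,1) 3 'aaa'
  2: (1,8) 6 'aaabca'
  3: (8,2) 2 'aa'
  4: (2,9) 5 'aabca'
  5: (9,6) 1 'a'
  6: (6,17) 2 'ab'
  7: (17,3) 2 'ab'
  8: (3,10) 4 'abca'
  9: (10,13) 1 'a'
  10: (13,20) 0 ''
  11: (20,7) 1 'b'
  12: (7,16) 2 'ba'
  13: (16,19) 1 'b'
  14: (19,18) 2 'bb'
  15: (18,4) 1 'b'
  16: (4,11) 3 'bca'
  17: (11,5) 0 ''
  18: (5,12) 2 'ca'
  19: (12,15) 1 'c'
  20: (15,14) 1 'c'

[0, 3, 6, 2, 5, 1, 2, 2, 4, 1, 0, 1, 2, 1, 2, 1, 3, 0, 2, 1, 1]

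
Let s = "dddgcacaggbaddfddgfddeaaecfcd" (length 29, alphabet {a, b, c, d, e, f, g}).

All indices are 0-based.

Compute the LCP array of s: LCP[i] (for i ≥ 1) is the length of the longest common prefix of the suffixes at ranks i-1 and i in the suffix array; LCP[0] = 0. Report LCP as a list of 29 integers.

sorted suffixes:
  #0 SA[0]=22  'aaecfcd'
  #1 SA[1]=5  'acaggbaddfddgfddeaaecfcd'
  #2 SA[2]=11  'addfddgfddeaaecfcd'
  #3 SA[3]=23  'aecfcd'
  #4 SA[4]=7  'aggbaddfddgfddeaaecfcd'
  #5 SA[5]=10  'baddfddgfddeaaecfcd'
  #6 SA[6]=4  'cacaggbaddfddgfddeaaecfcd'
  #7 SA[7]=6  'caggbaddfddgfddeaaecfcd'
  #8 SA[8]=27  'cd'
  #9 SA[9]=25  'cfcd'
  #10 SA[10]=28  'd'
  #11 SA[11]=0  'dddgcacaggbaddfddgfddeaaecfcd'
  #12 SA[12]=19  'ddeaaecfcd'
  #13 SA[13]=12  'ddfddgfddeaaecfcd'
  #14 SA[14]=1  'ddgcacaggbaddfddgfddeaaecfcd'
  #15 SA[15]=15  'ddgfddeaaecfcd'
  #16 SA[16]=20  'deaaecfcd'
  #17 SA[17]=13  'dfddgfddeaaecfcd'
  #18 SA[18]=2  'dgcacaggbaddfddgfddeaaecfcd'
  #19 SA[19]=16  'dgfddeaaecfcd'
  #20 SA[20]=21  'eaaecfcd'
  #21 SA[21]=24  'ecfcd'
  #22 SA[22]=26  'fcd'
  #23 SA[23]=18  'fddeaaecfcd'
  #24 SA[24]=14  'fddgfddeaaecfcd'
  #25 SA[25]=9  'gbaddfddgfddeaaecfcd'
  #26 SA[26]=3  'gcacaggbaddfddgfddeaaecfcd'
  #27 SA[27]=17  'gfddeaaecfcd'
  #28 SA[28]=8  'ggbaddfddgfddeaaecfcd'

SA = [22, 5, 11, 23, 7, 10, 4, 6, 27, 25, 28, 0, 19, 12, 1, 15, 20, 13, 2, 16, 21, 24, 26, 18, 14, 9, 3, 17, 8]
i: (SA[i-1],SA[i]) lcp shared
  1: (22,5) 1 'a'
  2: (5,11) 1 'a'
  3: (11,23) 1 'a'
  4: (23,7) 1 'a'
  5: (7,10) 0 ''
  6: (10,4) 0 ''
  7: (4,6) 2 'ca'
  8: (6,27) 1 'c'
  9: (27,25) 1 'c'
  10: (25,28) 0 ''
  11: (28,0) 1 'd'
  12: (0,19) 2 'dd'
  13: (19,12) 2 'dd'
  14: (12,1) 2 'dd'
  15: (1,15) 3 'ddg'
  16: (15,20) 1 'd'
  17: (20,13) 1 'd'
  18: (13,2) 1 'd'
  19: (2,16) 2 'dg'
  20: (16,21) 0 ''
  21: (21,24) 1 'e'
  22: (24,26) 0 ''
  23: (26,18) 1 'f'
  24: (18,14) 3 'fdd'
  25: (14,9) 0 ''
  26: (9,3) 1 'g'
  27: (3,17) 1 'g'
  28: (17,8) 1 'g'

[0, 1, 1, 1, 1, 0, 0, 2, 1, 1, 0, 1, 2, 2, 2, 3, 1, 1, 1, 2, 0, 1, 0, 1, 3, 0, 1, 1, 1]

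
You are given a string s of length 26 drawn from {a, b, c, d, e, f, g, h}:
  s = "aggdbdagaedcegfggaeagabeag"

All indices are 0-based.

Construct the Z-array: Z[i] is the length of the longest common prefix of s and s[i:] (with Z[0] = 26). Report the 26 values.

Z[0]=26
i=1: outside box; Z[1]=0
i=2: outside box; Z[2]=0
i=3: outside box; Z[3]=0
i=4: outside box; Z[4]=0
i=5: outside box; Z[5]=0
i=6: outside box; Z[6]=2 grow→box=[6,8)
i=7: min(r-i=1, Z[1]=0)=0; Z[7]=0
i=8: outside box; Z[8]=1 grow→box=[8,9)
i=9: outside box; Z[9]=0
i=10: outside box; Z[10]=0
i=11: outside box; Z[11]=0
i=12: outside box; Z[12]=0
i=13: outside box; Z[13]=0
i=14: outside box; Z[14]=0
i=15: outside box; Z[15]=0
i=16: outside box; Z[16]=0
i=17: outside box; Z[17]=1 grow→box=[17,18)
i=18: outside box; Z[18]=0
i=19: outside box; Z[19]=2 grow→box=[19,21)
i=20: min(r-i=1, Z[1]=0)=0; Z[20]=0
i=21: outside box; Z[21]=1 grow→box=[21,22)
i=22: outside box; Z[22]=0
i=23: outside box; Z[23]=0
i=24: outside box; Z[24]=2 grow→box=[24,26)
i=25: min(r-i=1, Z[1]=0)=0; Z[25]=0

[26, 0, 0, 0, 0, 0, 2, 0, 1, 0, 0, 0, 0, 0, 0, 0, 0, 1, 0, 2, 0, 1, 0, 0, 2, 0]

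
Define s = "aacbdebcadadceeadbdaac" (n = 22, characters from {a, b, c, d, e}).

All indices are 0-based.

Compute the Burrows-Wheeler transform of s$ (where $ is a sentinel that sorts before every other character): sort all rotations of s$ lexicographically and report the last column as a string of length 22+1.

rank  rotation                 last
    0  $aacbdebcadadceeadbdaac  c
    1  aac$aacbdebcadadceeadbd  d
    2  aacbdebcadadceeadbdaac$  $
    3  ac$aacbdebcadadceeadbda  a
    4  acbdebcadadceeadbdaac$a  a
    5  adadceeadbdaac$aacbdebc  c
    6  adbdaac$aacbdebcadadcee  e
    7  adceeadbdaac$aacbdebcad  d
    8  bcadadceeadbdaac$aacbde  e
    9  bdaac$aacbdebcadadceead  d
   10  bdebcadadceeadbdaac$aac  c
   11  c$aacbdebcadadceeadbdaa  a
   12  cadadceeadbdaac$aacbdeb  b
   13  cbdebcadadceeadbdaac$aa  a
   14  ceeadbdaac$aacbdebcadad  d
   15  daac$aacbdebcadadceeadb  b
   16  dadceeadbdaac$aacbdebca  a
   17  dbdaac$aacbdebcadadceea  a
   18  dceeadbdaac$aacbdebcada  a
   19  debcadadceeadbdaac$aacb  b
   20  eadbdaac$aacbdebcadadce  e
   21  ebcadadceeadbdaac$aacbd  d
   22  eeadbdaac$aacbdebcadadc  c

cd$aacededcabadbaaabedc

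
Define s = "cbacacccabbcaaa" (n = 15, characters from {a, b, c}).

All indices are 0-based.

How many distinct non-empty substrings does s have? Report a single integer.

103

rank | idx | suffix
   0 |  14 | a
   1 |  13 | aa
   2 |  12 | aaa
   3 |   8 | abbcaaa
   4 |   2 | acacccabbcaaa
   5 |   4 | acccabbcaaa
   6 |   1 | bacacccabbcaaa
   7 |   9 | bbcaaa
   8 |  10 | bcaaa
   9 |  11 | caaa
  10 |   7 | cabbcaaa
  11 |   3 | cacccabbcaaa
  12 |   0 | cbacacccabbcaaa
  13 |   6 | ccabbcaaa
  14 |   5 | cccabbcaaa

SA = [14, 13, 12, 8, 2, 4, 1, 9, 10, 11, 7, 3, 0, 6, 5]
i: (SA[i-1],SA[i]) lcp shared
  1: (14,13) 1 'a'
  2: (13,12) 2 'aa'
  3: (12,8) 1 'a'
  4: (8,2) 1 'a'
  5: (2,4) 2 'ac'
  6: (4,1) 0 ''
  7: (1,9) 1 'b'
  8: (9,10) 1 'b'
  9: (10,11) 0 ''
  10: (11,7) 2 'ca'
  11: (7,3) 2 'ca'
  12: (3,0) 1 'c'
  13: (0,6) 1 'c'
  14: (6,5) 2 'cc'

n(n+1)/2 = 15·16/2 = 120
Σ LCP = 0 + 1 + 2 + 1 + 1 + 2 + 0 + 1 + 1 + 0 + 2 + 2 + 1 + 1 + 2 = 17
distinct = 120 − 17 = 103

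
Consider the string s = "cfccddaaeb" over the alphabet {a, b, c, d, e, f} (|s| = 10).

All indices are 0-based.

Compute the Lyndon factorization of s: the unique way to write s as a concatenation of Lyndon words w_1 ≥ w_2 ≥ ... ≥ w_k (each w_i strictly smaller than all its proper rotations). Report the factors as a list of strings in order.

["cf", "ccdd", "aaeb"]

emit factor 1: 'cf' (i=0, period=2)
emit factor 2: 'ccdd' (i=2, period=4)
emit factor 3: 'aaeb' (i=6, period=4)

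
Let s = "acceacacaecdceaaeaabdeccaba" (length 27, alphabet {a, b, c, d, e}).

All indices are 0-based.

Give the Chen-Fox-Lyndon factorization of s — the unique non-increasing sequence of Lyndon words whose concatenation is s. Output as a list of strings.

emit factor 1: 'acce' (i=0, period=4)
emit factor 2: 'acacaecdce' (i=4, period=10)
emit factor 3: 'aae' (i=14, period=3)
emit factor 4: 'aabdeccab' (i=17, period=9)
emit factor 5: 'a' (i=26, period=1)

["acce", "acacaecdce", "aae", "aabdeccab", "a"]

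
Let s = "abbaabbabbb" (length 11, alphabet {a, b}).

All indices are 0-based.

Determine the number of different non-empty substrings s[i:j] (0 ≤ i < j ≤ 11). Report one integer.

rank | idx | suffix
   0 |   3 | aabbabbb
   1 |   0 | abbaabbabbb
   2 |   4 | abbabbb
   3 |   7 | abbb
   4 |  10 | b
   5 |   2 | baabbabbb
   6 |   6 | babbb
   7 |   9 | bb
   8 |   1 | bbaabbabbb
   9 |   5 | bbabbb
  10 |   8 | bbb

SA = [3, 0, 4, 7, 10, 2, 6, 9, 1, 5, 8]
rank  pair      lcp
   1  s[3:],s[0:]  1  'a'
   2  s[0:],s[4:]  4  'abba'
   3  s[4:],s[7:]  3  'abb'
   4  s[7:],s[10:]  0  ''
   5  s[10:],s[2:]  1  'b'
   6  s[2:],s[6:]  2  'ba'
   7  s[6:],s[9:]  1  'b'
   8  s[9:],s[1:]  2  'bb'
   9  s[1:],s[5:]  3  'bba'
  10  s[5:],s[8:]  2  'bb'

n(n+1)/2 = 11·12/2 = 66
Σ LCP = 0 + 1 + 4 + 3 + 0 + 1 + 2 + 1 + 2 + 3 + 2 = 19
distinct = 66 − 19 = 47

47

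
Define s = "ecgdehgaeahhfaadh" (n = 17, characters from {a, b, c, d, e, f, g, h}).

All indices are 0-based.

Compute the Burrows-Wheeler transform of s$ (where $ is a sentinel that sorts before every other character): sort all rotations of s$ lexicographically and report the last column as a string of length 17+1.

hfageegaa$dhhcdhea

rank  rotation            last
    0  $ecgdehgaeahhfaadh  h
    1  aadh$ecgdehgaeahhf  f
    2  adh$ecgdehgaeahhfa  a
    3  aeahhfaadh$ecgdehg  g
    4  ahhfaadh$ecgdehgae  e
    5  cgdehgaeahhfaadh$e  e
    6  dehgaeahhfaadh$ecg  g
    7  dh$ecgdehgaeahhfaa  a
    8  eahhfaadh$ecgdehga  a
    9  ecgdehgaeahhfaadh$  $
   10  ehgaeahhfaadh$ecgd  d
   11  faadh$ecgdehgaeahh  h
   12  gaeahhfaadh$ecgdeh  h
   13  gdehgaeahhfaadh$ec  c
   14  h$ecgdehgaeahhfaad  d
   15  hfaadh$ecgdehgaeah  h
   16  hgaeahhfaadh$ecgde  e
   17  hhfaadh$ecgdehgaea  a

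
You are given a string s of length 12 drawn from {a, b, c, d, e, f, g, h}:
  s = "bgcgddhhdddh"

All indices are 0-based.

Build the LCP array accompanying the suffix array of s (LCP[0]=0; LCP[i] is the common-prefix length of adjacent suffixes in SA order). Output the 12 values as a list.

[0, 0, 0, 2, 3, 1, 2, 0, 1, 0, 1, 1]

rank→(start, suffix):
  0 → (0, 'bgcgddhhdddh')
  1 → (2, 'cgddhhdddh')
  2 → (8, 'dddh')
  3 → (9, 'ddh')
  4 → (4, 'ddhhdddh')
  5 → (10, 'dh')
  6 → (5, 'dhhdddh')
  7 → (1, 'gcgddhhdddh')
  8 → (3, 'gddhhdddh')
  9 → (11, 'h')
  10 → (7, 'hdddh')
  11 → (6, 'hhdddh')

SA = [0, 2, 8, 9, 4, 10, 5, 1, 3, 11, 7, 6]
i: (SA[i-1],SA[i]) lcp shared
  1: (0,2) 0 ''
  2: (2,8) 0 ''
  3: (8,9) 2 'dd'
  4: (9,4) 3 'ddh'
  5: (4,10) 1 'd'
  6: (10,5) 2 'dh'
  7: (5,1) 0 ''
  8: (1,3) 1 'g'
  9: (3,11) 0 ''
  10: (11,7) 1 'h'
  11: (7,6) 1 'h'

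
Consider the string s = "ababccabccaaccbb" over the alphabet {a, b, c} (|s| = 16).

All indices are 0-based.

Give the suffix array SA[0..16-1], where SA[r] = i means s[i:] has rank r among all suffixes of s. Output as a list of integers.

[10, 0, 6, 2, 11, 15, 1, 14, 7, 3, 9, 5, 13, 8, 4, 12]

rank→(start, suffix):
  0 → (10, 'aaccbb')
  1 → (0, 'ababccabccaaccbb')
  2 → (6, 'abccaaccbb')
  3 → (2, 'abccabccaaccbb')
  4 → (11, 'accbb')
  5 → (15, 'b')
  6 → (1, 'babccabccaaccbb')
  7 → (14, 'bb')
  8 → (7, 'bccaaccbb')
  9 → (3, 'bccabccaaccbb')
  10 → (9, 'caaccbb')
  11 → (5, 'cabccaaccbb')
  12 → (13, 'cbb')
  13 → (8, 'ccaaccbb')
  14 → (4, 'ccabccaaccbb')
  15 → (12, 'ccbb')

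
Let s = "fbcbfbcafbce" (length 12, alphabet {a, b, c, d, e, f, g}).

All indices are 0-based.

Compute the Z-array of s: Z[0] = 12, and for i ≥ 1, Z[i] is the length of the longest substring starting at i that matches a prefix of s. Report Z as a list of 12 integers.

[12, 0, 0, 0, 3, 0, 0, 0, 3, 0, 0, 0]

Z[0]=12
i=1: outside box; Z[1]=0
i=2: outside box; Z[2]=0
i=3: outside box; Z[3]=0
i=4: outside box; Z[4]=3 scan→box=[4,7)
i=5: min(r-i=2, Z[1]=0)=0; Z[5]=0
i=6: min(r-i=1, Z[2]=0)=0; Z[6]=0
i=7: outside box; Z[7]=0
i=8: outside box; Z[8]=3 scan→box=[8,11)
i=9: min(r-i=2, Z[1]=0)=0; Z[9]=0
i=10: min(r-i=1, Z[2]=0)=0; Z[10]=0
i=11: outside box; Z[11]=0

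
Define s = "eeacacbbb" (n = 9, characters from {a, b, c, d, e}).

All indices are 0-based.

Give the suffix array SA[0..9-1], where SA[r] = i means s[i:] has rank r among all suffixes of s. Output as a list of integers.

rank→(start, suffix):
  0 → (2, 'acacbbb')
  1 → (4, 'acbbb')
  2 → (8, 'b')
  3 → (7, 'bb')
  4 → (6, 'bbb')
  5 → (3, 'cacbbb')
  6 → (5, 'cbbb')
  7 → (1, 'eacacbbb')
  8 → (0, 'eeacacbbb')

[2, 4, 8, 7, 6, 3, 5, 1, 0]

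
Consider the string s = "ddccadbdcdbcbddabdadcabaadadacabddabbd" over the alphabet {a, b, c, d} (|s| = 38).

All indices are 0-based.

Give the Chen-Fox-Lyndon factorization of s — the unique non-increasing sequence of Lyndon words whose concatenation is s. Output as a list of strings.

["d", "d", "c", "c", "adbdcdbcbdd", "abdadc", "ab", "aadadacabddabbd"]

emit factor 1: 'd' (i=0, period=1)
emit factor 2: 'd' (i=1, period=1)
emit factor 3: 'c' (i=2, period=1)
emit factor 4: 'c' (i=3, period=1)
emit factor 5: 'adbdcdbcbdd' (i=4, period=11)
emit factor 6: 'abdadc' (i=15, period=6)
emit factor 7: 'ab' (i=21, period=2)
emit factor 8: 'aadadacabddabbd' (i=23, period=15)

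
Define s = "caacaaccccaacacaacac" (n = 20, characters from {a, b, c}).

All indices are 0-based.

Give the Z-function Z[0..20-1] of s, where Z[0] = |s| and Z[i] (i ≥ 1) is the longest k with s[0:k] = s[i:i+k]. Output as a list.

Z[0]=20
i=1: outside box; Z[1]=0
i=2: outside box; Z[2]=0
i=3: outside box; Z[3]=4 extend→box=[3,7)
i=4: min(r-i=3, Z[1]=0)=0; Z[4]=0
i=5: min(r-i=2, Z[2]=0)=0; Z[5]=0
i=6: min(r-i=1, Z[3]=4)=1; Z[6]=1
i=7: outside box; Z[7]=1 extend→box=[7,8)
i=8: outside box; Z[8]=1 extend→box=[8,9)
i=9: outside box; Z[9]=5 extend→box=[9,14)
i=10: min(r-i=4, Z[1]=0)=0; Z[10]=0
i=11: min(r-i=3, Z[2]=0)=0; Z[11]=0
i=12: min(r-i=2, Z[3]=4)=2; Z[12]=2
i=13: min(r-i=1, Z[4]=0)=0; Z[13]=0
i=14: outside box; Z[14]=5 extend→box=[14,19)
i=15: min(r-i=4, Z[1]=0)=0; Z[15]=0
i=16: min(r-i=3, Z[2]=0)=0; Z[16]=0
i=17: min(r-i=2, Z[3]=4)=2; Z[17]=2
i=18: min(r-i=1, Z[4]=0)=0; Z[18]=0
i=19: outside box; Z[19]=1 extend→box=[19,20)

[20, 0, 0, 4, 0, 0, 1, 1, 1, 5, 0, 0, 2, 0, 5, 0, 0, 2, 0, 1]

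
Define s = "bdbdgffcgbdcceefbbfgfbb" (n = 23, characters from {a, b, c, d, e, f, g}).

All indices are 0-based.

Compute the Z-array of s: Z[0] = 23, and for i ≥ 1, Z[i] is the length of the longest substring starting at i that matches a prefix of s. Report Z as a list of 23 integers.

[23, 0, 2, 0, 0, 0, 0, 0, 0, 2, 0, 0, 0, 0, 0, 0, 1, 1, 0, 0, 0, 1, 1]

Z[0]=23
i=1: outside box; Z[1]=0
i=2: outside box; Z[2]=2 grow→box=[2,4)
i=3: min(r-i=1, Z[1]=0)=0; Z[3]=0
i=4: outside box; Z[4]=0
i=5: outside box; Z[5]=0
i=6: outside box; Z[6]=0
i=7: outside box; Z[7]=0
i=8: outside box; Z[8]=0
i=9: outside box; Z[9]=2 grow→box=[9,11)
i=10: min(r-i=1, Z[1]=0)=0; Z[10]=0
i=11: outside box; Z[11]=0
i=12: outside box; Z[12]=0
i=13: outside box; Z[13]=0
i=14: outside box; Z[14]=0
i=15: outside box; Z[15]=0
i=16: outside box; Z[16]=1 grow→box=[16,17)
i=17: outside box; Z[17]=1 grow→box=[17,18)
i=18: outside box; Z[18]=0
i=19: outside box; Z[19]=0
i=20: outside box; Z[20]=0
i=21: outside box; Z[21]=1 grow→box=[21,22)
i=22: outside box; Z[22]=1 grow→box=[22,23)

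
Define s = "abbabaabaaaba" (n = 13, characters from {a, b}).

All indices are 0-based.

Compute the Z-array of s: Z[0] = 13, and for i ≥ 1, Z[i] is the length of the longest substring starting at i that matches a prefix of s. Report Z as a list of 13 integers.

Z[0]=13
i=1: i≥r, start 0; Z[1]=0
i=2: i≥r, start 0; Z[2]=0
i=3: i≥r, start 0; Z[3]=2 extend→box=[3,5)
i=4: min(r-i=1, Z[1]=0)=0; Z[4]=0
i=5: i≥r, start 0; Z[5]=1 extend→box=[5,6)
i=6: i≥r, start 0; Z[6]=2 extend→box=[6,8)
i=7: min(r-i=1, Z[1]=0)=0; Z[7]=0
i=8: i≥r, start 0; Z[8]=1 extend→box=[8,9)
i=9: i≥r, start 0; Z[9]=1 extend→box=[9,10)
i=10: i≥r, start 0; Z[10]=2 extend→box=[10,12)
i=11: min(r-i=1, Z[1]=0)=0; Z[11]=0
i=12: i≥r, start 0; Z[12]=1 extend→box=[12,13)

[13, 0, 0, 2, 0, 1, 2, 0, 1, 1, 2, 0, 1]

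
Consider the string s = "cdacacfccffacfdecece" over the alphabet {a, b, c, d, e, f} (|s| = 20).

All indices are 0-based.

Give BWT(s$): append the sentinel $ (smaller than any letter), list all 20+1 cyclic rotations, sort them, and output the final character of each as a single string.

rank  rotation               last
    0  $cdacacfccffacfdecece  e
    1  acacfccffacfdecece$cd  d
    2  acfccffacfdecece$cdac  c
    3  acfdecece$cdacacfccff  f
    4  cacfccffacfdecece$cda  a
    5  ccffacfdecece$cdacacf  f
    6  cdacacfccffacfdecece$  $
    7  ce$cdacacfccffacfdece  e
    8  cece$cdacacfccffacfde  e
    9  cfccffacfdecece$cdaca  a
   10  cfdecece$cdacacfccffa  a
   11  cffacfdecece$cdacacfc  c
   12  dacacfccffacfdecece$c  c
   13  decece$cdacacfccffacf  f
   14  e$cdacacfccffacfdecec  c
   15  ece$cdacacfccffacfdec  c
   16  ecece$cdacacfccffacfd  d
   17  facfdecece$cdacacfccf  f
   18  fccffacfdecece$cdacac  c
   19  fdecece$cdacacfccffac  c
   20  ffacfdecece$cdacacfcc  c

edcfaf$eeaaccfccdfccc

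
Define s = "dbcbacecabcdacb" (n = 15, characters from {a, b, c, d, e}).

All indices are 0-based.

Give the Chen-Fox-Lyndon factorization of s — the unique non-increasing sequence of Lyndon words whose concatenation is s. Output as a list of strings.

emit factor 1: 'd' (i=0, period=1)
emit factor 2: 'bc' (i=1, period=2)
emit factor 3: 'b' (i=3, period=1)
emit factor 4: 'acec' (i=4, period=4)
emit factor 5: 'abcdacb' (i=8, period=7)

["d", "bc", "b", "acec", "abcdacb"]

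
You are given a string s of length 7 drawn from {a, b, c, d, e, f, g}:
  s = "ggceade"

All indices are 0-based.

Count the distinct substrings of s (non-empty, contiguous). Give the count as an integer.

rank→(start, suffix):
  0 → (4, 'ade')
  1 → (2, 'ceade')
  2 → (5, 'de')
  3 → (6, 'e')
  4 → (3, 'eade')
  5 → (1, 'gceade')
  6 → (0, 'ggceade')

SA = [4, 2, 5, 6, 3, 1, 0]
i: (SA[i-1],SA[i]) lcp shared
  1: (4,2) 0 ''
  2: (2,5) 0 ''
  3: (5,6) 0 ''
  4: (6,3) 1 'e'
  5: (3,1) 0 ''
  6: (1,0) 1 'g'

n(n+1)/2 = 7·8/2 = 28
Σ LCP = 0 + 0 + 0 + 0 + 1 + 0 + 1 = 2
distinct = 28 − 2 = 26

26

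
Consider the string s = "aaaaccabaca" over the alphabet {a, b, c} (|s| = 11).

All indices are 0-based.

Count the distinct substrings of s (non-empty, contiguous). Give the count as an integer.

sorted suffixes:
  #0 SA[0]=10  'a'
  #1 SA[1]=0  'aaaaccabaca'
  #2 SA[2]=1  'aaaccabaca'
  #3 SA[3]=2  'aaccabaca'
  #4 SA[4]=6  'abaca'
  #5 SA[5]=8  'aca'
  #6 SA[6]=3  'accabaca'
  #7 SA[7]=7  'baca'
  #8 SA[8]=9  'ca'
  #9 SA[9]=5  'cabaca'
  #10 SA[10]=4  'ccabaca'

SA = [10, 0, 1, 2, 6, 8, 3, 7, 9, 5, 4]
i: (SA[i-1],SA[i]) lcp shared
  1: (10,0) 1 'a'
  2: (0,1) 3 'aaa'
  3: (1,2) 2 'aa'
  4: (2,6) 1 'a'
  5: (6,8) 1 'a'
  6: (8,3) 2 'ac'
  7: (3,7) 0 ''
  8: (7,9) 0 ''
  9: (9,5) 2 'ca'
  10: (5,4) 1 'c'

n(n+1)/2 = 11·12/2 = 66
Σ LCP = 0 + 1 + 3 + 2 + 1 + 1 + 2 + 0 + 0 + 2 + 1 = 13
distinct = 66 − 13 = 53

53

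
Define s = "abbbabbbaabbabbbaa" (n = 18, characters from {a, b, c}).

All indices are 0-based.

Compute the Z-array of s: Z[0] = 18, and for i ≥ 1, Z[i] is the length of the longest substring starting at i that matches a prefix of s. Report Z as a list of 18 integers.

Z[0]=18
i=1: outside box; Z[1]=0
i=2: outside box; Z[2]=0
i=3: outside box; Z[3]=0
i=4: outside box; Z[4]=5 scan→box=[4,9)
i=5: min(r-i=4, Z[1]=0)=0; Z[5]=0
i=6: min(r-i=3, Z[2]=0)=0; Z[6]=0
i=7: min(r-i=2, Z[3]=0)=0; Z[7]=0
i=8: min(r-i=1, Z[4]=5)=1; Z[8]=1
i=9: outside box; Z[9]=3 scan→box=[9,12)
i=10: min(r-i=2, Z[1]=0)=0; Z[10]=0
i=11: min(r-i=1, Z[2]=0)=0; Z[11]=0
i=12: outside box; Z[12]=5 scan→box=[12,17)
i=13: min(r-i=4, Z[1]=0)=0; Z[13]=0
i=14: min(r-i=3, Z[2]=0)=0; Z[14]=0
i=15: min(r-i=2, Z[3]=0)=0; Z[15]=0
i=16: min(r-i=1, Z[4]=5)=1; Z[16]=1
i=17: outside box; Z[17]=1 scan→box=[17,18)

[18, 0, 0, 0, 5, 0, 0, 0, 1, 3, 0, 0, 5, 0, 0, 0, 1, 1]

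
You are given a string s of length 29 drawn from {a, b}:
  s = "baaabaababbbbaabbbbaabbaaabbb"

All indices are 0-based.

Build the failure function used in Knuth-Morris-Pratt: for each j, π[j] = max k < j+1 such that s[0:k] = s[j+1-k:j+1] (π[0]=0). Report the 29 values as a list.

π[0] = 0
j=1 s[j]='a': π[1]=0 (border '')
j=2 s[j]='a': π[2]=0 (border '')
j=3 s[j]='a': π[3]=0 (border '')
j=4 s[j]='b': π[4]=1 (border 'b')
j=5 s[j]='a': π[5]=2 (border 'ba')
j=6 s[j]='a': π[6]=3 (border 'baa')
j=7 s[j]='b': k: 3→0; π[7]=1 (border 'b')
j=8 s[j]='a': π[8]=2 (border 'ba')
j=9 s[j]='b': k: 2→0; π[9]=1 (border 'b')
j=10 s[j]='b': k: 1→0; π[10]=1 (border 'b')
j=11 s[j]='b': k: 1→0; π[11]=1 (border 'b')
j=12 s[j]='b': k: 1→0; π[12]=1 (border 'b')
j=13 s[j]='a': π[13]=2 (border 'ba')
j=14 s[j]='a': π[14]=3 (border 'baa')
j=15 s[j]='b': k: 3→0; π[15]=1 (border 'b')
j=16 s[j]='b': k: 1→0; π[16]=1 (border 'b')
j=17 s[j]='b': k: 1→0; π[17]=1 (border 'b')
j=18 s[j]='b': k: 1→0; π[18]=1 (border 'b')
j=19 s[j]='a': π[19]=2 (border 'ba')
j=20 s[j]='a': π[20]=3 (border 'baa')
j=21 s[j]='b': k: 3→0; π[21]=1 (border 'b')
j=22 s[j]='b': k: 1→0; π[22]=1 (border 'b')
j=23 s[j]='a': π[23]=2 (border 'ba')
j=24 s[j]='a': π[24]=3 (border 'baa')
j=25 s[j]='a': π[25]=4 (border 'baaa')
j=26 s[j]='b': π[26]=5 (border 'baaab')
j=27 s[j]='b': k: 5→1→0; π[27]=1 (border 'b')
j=28 s[j]='b': k: 1→0; π[28]=1 (border 'b')

[0, 0, 0, 0, 1, 2, 3, 1, 2, 1, 1, 1, 1, 2, 3, 1, 1, 1, 1, 2, 3, 1, 1, 2, 3, 4, 5, 1, 1]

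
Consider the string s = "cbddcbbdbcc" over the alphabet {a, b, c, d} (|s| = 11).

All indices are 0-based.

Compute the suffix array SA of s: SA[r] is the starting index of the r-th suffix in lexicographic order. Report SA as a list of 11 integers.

rank | idx | suffix
   0 |   5 | bbdbcc
   1 |   8 | bcc
   2 |   6 | bdbcc
   3 |   1 | bddcbbdbcc
   4 |  10 | c
   5 |   4 | cbbdbcc
   6 |   0 | cbddcbbdbcc
   7 |   9 | cc
   8 |   7 | dbcc
   9 |   3 | dcbbdbcc
  10 |   2 | ddcbbdbcc

[5, 8, 6, 1, 10, 4, 0, 9, 7, 3, 2]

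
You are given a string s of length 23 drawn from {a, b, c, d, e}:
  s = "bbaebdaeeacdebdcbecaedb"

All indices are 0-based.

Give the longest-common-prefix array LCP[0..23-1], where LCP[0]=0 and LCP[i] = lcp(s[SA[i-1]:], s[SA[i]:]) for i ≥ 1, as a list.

rank→(start, suffix):
  0 → (9, 'acdebdcbecaedb')
  1 → (2, 'aebdaeeacdebdcbecaedb')
  2 → (19, 'aedb')
  3 → (6, 'aeeacdebdcbecaedb')
  4 → (22, 'b')
  5 → (1, 'baebdaeeacdebdcbecaedb')
  6 → (0, 'bbaebdaeeacdebdcbecaedb')
  7 → (4, 'bdaeeacdebdcbecaedb')
  8 → (13, 'bdcbecaedb')
  9 → (16, 'becaedb')
  10 → (18, 'caedb')
  11 → (15, 'cbecaedb')
  12 → (10, 'cdebdcbecaedb')
  13 → (5, 'daeeacdebdcbecaedb')
  14 → (21, 'db')
  15 → (14, 'dcbecaedb')
  16 → (11, 'debdcbecaedb')
  17 → (8, 'eacdebdcbecaedb')
  18 → (3, 'ebdaeeacdebdcbecaedb')
  19 → (12, 'ebdcbecaedb')
  20 → (17, 'ecaedb')
  21 → (20, 'edb')
  22 → (7, 'eeacdebdcbecaedb')

SA = [9, 2, 19, 6, 22, 1, 0, 4, 13, 16, 18, 15, 10, 5, 21, 14, 11, 8, 3, 12, 17, 20, 7]
i: (SA[i-1],SA[i]) lcp shared
  1: (9,2) 1 'a'
  2: (2,19) 2 'ae'
  3: (19,6) 2 'ae'
  4: (6,22) 0 ''
  5: (22,1) 1 'b'
  6: (1,0) 1 'b'
  7: (0,4) 1 'b'
  8: (4,13) 2 'bd'
  9: (13,16) 1 'b'
  10: (16,18) 0 ''
  11: (18,15) 1 'c'
  12: (15,10) 1 'c'
  13: (10,5) 0 ''
  14: (5,21) 1 'd'
  15: (21,14) 1 'd'
  16: (14,11) 1 'd'
  17: (11,8) 0 ''
  18: (8,3) 1 'e'
  19: (3,12) 3 'ebd'
  20: (12,17) 1 'e'
  21: (17,20) 1 'e'
  22: (20,7) 1 'e'

[0, 1, 2, 2, 0, 1, 1, 1, 2, 1, 0, 1, 1, 0, 1, 1, 1, 0, 1, 3, 1, 1, 1]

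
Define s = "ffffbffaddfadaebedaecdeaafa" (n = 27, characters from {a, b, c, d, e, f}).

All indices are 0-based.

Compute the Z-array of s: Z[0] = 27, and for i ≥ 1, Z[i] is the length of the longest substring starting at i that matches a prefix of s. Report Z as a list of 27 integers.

[27, 3, 2, 1, 0, 2, 1, 0, 0, 0, 1, 0, 0, 0, 0, 0, 0, 0, 0, 0, 0, 0, 0, 0, 0, 1, 0]

Z[0]=27
i=1: outside box; Z[1]=3 extend→box=[1,4)
i=2: min(r-i=2, Z[1]=3)=2; Z[2]=2
i=3: min(r-i=1, Z[2]=2)=1; Z[3]=1
i=4: outside box; Z[4]=0
i=5: outside box; Z[5]=2 extend→box=[5,7)
i=6: min(r-i=1, Z[1]=3)=1; Z[6]=1
i=7: outside box; Z[7]=0
i=8: outside box; Z[8]=0
i=9: outside box; Z[9]=0
i=10: outside box; Z[10]=1 extend→box=[10,11)
i=11: outside box; Z[11]=0
i=12: outside box; Z[12]=0
i=13: outside box; Z[13]=0
i=14: outside box; Z[14]=0
i=15: outside box; Z[15]=0
i=16: outside box; Z[16]=0
i=17: outside box; Z[17]=0
i=18: outside box; Z[18]=0
i=19: outside box; Z[19]=0
i=20: outside box; Z[20]=0
i=21: outside box; Z[21]=0
i=22: outside box; Z[22]=0
i=23: outside box; Z[23]=0
i=24: outside box; Z[24]=0
i=25: outside box; Z[25]=1 extend→box=[25,26)
i=26: outside box; Z[26]=0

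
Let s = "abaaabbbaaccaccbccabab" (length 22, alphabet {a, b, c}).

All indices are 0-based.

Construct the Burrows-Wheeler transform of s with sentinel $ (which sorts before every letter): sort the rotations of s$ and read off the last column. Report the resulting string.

bbabb$caacaababaccccbaa

rank  rotation                 last
    0  $abaaabbbaaccaccbccabab  b
    1  aaabbbaaccaccbccabab$ab  b
    2  aabbbaaccaccbccabab$aba  a
    3  aaccaccbccabab$abaaabbb  b
    4  ab$abaaabbbaaccaccbccab  b
    5  abaaabbbaaccaccbccabab$  $
    6  abab$abaaabbbaaccaccbcc  c
    7  abbbaaccaccbccabab$abaa  a
    8  accaccbccabab$abaaabbba  a
    9  accbccabab$abaaabbbaacc  c
   10  b$abaaabbbaaccaccbccaba  a
   11  baaabbbaaccaccbccabab$a  a
   12  baaccaccbccabab$abaaabb  b
   13  bab$abaaabbbaaccaccbcca  a
   14  bbaaccaccbccabab$abaaab  b
   15  bbbaaccaccbccabab$abaaa  a
   16  bccabab$abaaabbbaaccacc  c
   17  cabab$abaaabbbaaccaccbc  c
   18  caccbccabab$abaaabbbaac  c
   19  cbccabab$abaaabbbaaccac  c
   20  ccabab$abaaabbbaaccaccb  b
   21  ccaccbccabab$abaaabbbaa  a
   22  ccbccabab$abaaabbbaacca  a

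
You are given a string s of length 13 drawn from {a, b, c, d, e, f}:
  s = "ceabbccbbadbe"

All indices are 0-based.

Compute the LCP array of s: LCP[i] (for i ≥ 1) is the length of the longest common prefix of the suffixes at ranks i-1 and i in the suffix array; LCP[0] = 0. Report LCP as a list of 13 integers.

sorted suffixes:
  #0 SA[0]=2  'abbccbbadbe'
  #1 SA[1]=9  'adbe'
  #2 SA[2]=8  'badbe'
  #3 SA[3]=7  'bbadbe'
  #4 SA[4]=3  'bbccbbadbe'
  #5 SA[5]=4  'bccbbadbe'
  #6 SA[6]=11  'be'
  #7 SA[7]=6  'cbbadbe'
  #8 SA[8]=5  'ccbbadbe'
  #9 SA[9]=0  'ceabbccbbadbe'
  #10 SA[10]=10  'dbe'
  #11 SA[11]=12  'e'
  #12 SA[12]=1  'eabbccbbadbe'

SA = [2, 9, 8, 7, 3, 4, 11, 6, 5, 0, 10, 12, 1]
i: (SA[i-1],SA[i]) lcp shared
  1: (2,9) 1 'a'
  2: (9,8) 0 ''
  3: (8,7) 1 'b'
  4: (7,3) 2 'bb'
  5: (3,4) 1 'b'
  6: (4,11) 1 'b'
  7: (11,6) 0 ''
  8: (6,5) 1 'c'
  9: (5,0) 1 'c'
  10: (0,10) 0 ''
  11: (10,12) 0 ''
  12: (12,1) 1 'e'

[0, 1, 0, 1, 2, 1, 1, 0, 1, 1, 0, 0, 1]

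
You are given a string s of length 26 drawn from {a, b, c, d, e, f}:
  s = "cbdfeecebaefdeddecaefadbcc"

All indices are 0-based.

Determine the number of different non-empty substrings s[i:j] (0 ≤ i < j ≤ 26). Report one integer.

rank→(start, suffix):
  0 → (21, 'adbcc')
  1 → (18, 'aefadbcc')
  2 → (9, 'aefdeddecaefadbcc')
  3 → (8, 'baefdeddecaefadbcc')
  4 → (23, 'bcc')
  5 → (1, 'bdfeecebaefdeddecaefadbcc')
  6 → (25, 'c')
  7 → (17, 'caefadbcc')
  8 → (0, 'cbdfeecebaefdeddecaefadbcc')
  9 → (24, 'cc')
  10 → (6, 'cebaefdeddecaefadbcc')
  11 → (22, 'dbcc')
  12 → (14, 'ddecaefadbcc')
  13 → (15, 'decaefadbcc')
  14 → (12, 'deddecaefadbcc')
  15 → (2, 'dfeecebaefdeddecaefadbcc')
  16 → (7, 'ebaefdeddecaefadbcc')
  17 → (16, 'ecaefadbcc')
  18 → (5, 'ecebaefdeddecaefadbcc')
  19 → (13, 'eddecaefadbcc')
  20 → (4, 'eecebaefdeddecaefadbcc')
  21 → (19, 'efadbcc')
  22 → (10, 'efdeddecaefadbcc')
  23 → (20, 'fadbcc')
  24 → (11, 'fdeddecaefadbcc')
  25 → (3, 'feecebaefdeddecaefadbcc')

SA = [21, 18, 9, 8, 23, 1, 25, 17, 0, 24, 6, 22, 14, 15, 12, 2, 7, 16, 5, 13, 4, 19, 10, 20, 11, 3]
i: (SA[i-1],SA[i]) lcp shared
  1: (21,18) 1 'a'
  2: (18,9) 3 'aef'
  3: (9,8) 0 ''
  4: (8,23) 1 'b'
  5: (23,1) 1 'b'
  6: (1,25) 0 ''
  7: (25,17) 1 'c'
  8: (17,0) 1 'c'
  9: (0,24) 1 'c'
  10: (24,6) 1 'c'
  11: (6,22) 0 ''
  12: (22,14) 1 'd'
  13: (14,15) 1 'd'
  14: (15,12) 2 'de'
  15: (12,2) 1 'd'
  16: (2,7) 0 ''
  17: (7,16) 1 'e'
  18: (16,5) 2 'ec'
  19: (5,13) 1 'e'
  20: (13,4) 1 'e'
  21: (4,19) 1 'e'
  22: (19,10) 2 'ef'
  23: (10,20) 0 ''
  24: (20,11) 1 'f'
  25: (11,3) 1 'f'

n(n+1)/2 = 26·27/2 = 351
Σ LCP = 0 + 1 + 3 + 0 + 1 + 1 + 0 + 1 + 1 + 1 + 1 + 0 + 1 + 1 + 2 + 1 + 0 + 1 + 2 + 1 + 1 + 1 + 2 + 0 + 1 + 1 = 25
distinct = 351 − 25 = 326

326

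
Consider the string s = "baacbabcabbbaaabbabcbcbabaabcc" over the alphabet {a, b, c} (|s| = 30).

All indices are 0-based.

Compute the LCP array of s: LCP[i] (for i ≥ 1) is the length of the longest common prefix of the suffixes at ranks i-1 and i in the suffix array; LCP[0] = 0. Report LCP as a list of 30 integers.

[0, 2, 3, 2, 1, 2, 3, 2, 3, 3, 1, 0, 3, 3, 2, 3, 4, 1, 3, 2, 1, 2, 3, 2, 0, 1, 1, 4, 2, 1]

rank→(start, suffix):
  0 → (12, 'aaabbabcbcbabaabcc')
  1 → (13, 'aabbabcbcbabaabcc')
  2 → (25, 'aabcc')
  3 → (1, 'aacbabcabbbaaabbabcbcbabaabcc')
  4 → (23, 'abaabcc')
  5 → (14, 'abbabcbcbabaabcc')
  6 → (8, 'abbbaaabbabcbcbabaabcc')
  7 → (5, 'abcabbbaaabbabcbcbabaabcc')
  8 → (17, 'abcbcbabaabcc')
  9 → (26, 'abcc')
  10 → (2, 'acbabcabbbaaabbabcbcbabaabcc')
  11 → (11, 'baaabbabcbcbabaabcc')
  12 → (24, 'baabcc')
  13 → (0, 'baacbabcabbbaaabbabcbcbabaabcc')
  14 → (22, 'babaabcc')
  15 → (4, 'babcabbbaaabbabcbcbabaabcc')
  16 → (16, 'babcbcbabaabcc')
  17 → (10, 'bbaaabbabcbcbabaabcc')
  18 → (15, 'bbabcbcbabaabcc')
  19 → (9, 'bbbaaabbabcbcbabaabcc')
  20 → (6, 'bcabbbaaabbabcbcbabaabcc')
  21 → (20, 'bcbabaabcc')
  22 → (18, 'bcbcbabaabcc')
  23 → (27, 'bcc')
  24 → (29, 'c')
  25 → (7, 'cabbbaaabbabcbcbabaabcc')
  26 → (21, 'cbabaabcc')
  27 → (3, 'cbabcabbbaaabbabcbcbabaabcc')
  28 → (19, 'cbcbabaabcc')
  29 → (28, 'cc')

SA = [12, 13, 25, 1, 23, 14, 8, 5, 17, 26, 2, 11, 24, 0, 22, 4, 16, 10, 15, 9, 6, 20, 18, 27, 29, 7, 21, 3, 19, 28]
i: (SA[i-1],SA[i]) lcp shared
  1: (12,13) 2 'aa'
  2: (13,25) 3 'aab'
  3: (25,1) 2 'aa'
  4: (1,23) 1 'a'
  5: (23,14) 2 'ab'
  6: (14,8) 3 'abb'
  7: (8,5) 2 'ab'
  8: (5,17) 3 'abc'
  9: (17,26) 3 'abc'
  10: (26,2) 1 'a'
  11: (2,11) 0 ''
  12: (11,24) 3 'baa'
  13: (24,0) 3 'baa'
  14: (0,22) 2 'ba'
  15: (22,4) 3 'bab'
  16: (4,16) 4 'babc'
  17: (16,10) 1 'b'
  18: (10,15) 3 'bba'
  19: (15,9) 2 'bb'
  20: (9,6) 1 'b'
  21: (6,20) 2 'bc'
  22: (20,18) 3 'bcb'
  23: (18,27) 2 'bc'
  24: (27,29) 0 ''
  25: (29,7) 1 'c'
  26: (7,21) 1 'c'
  27: (21,3) 4 'cbab'
  28: (3,19) 2 'cb'
  29: (19,28) 1 'c'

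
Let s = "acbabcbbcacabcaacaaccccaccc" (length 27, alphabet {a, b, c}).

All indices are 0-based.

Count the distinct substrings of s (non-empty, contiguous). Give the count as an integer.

326

sorted suffixes:
  #0 SA[0]=14  'aacaaccccaccc'
  #1 SA[1]=17  'aaccccaccc'
  #2 SA[2]=11  'abcaacaaccccaccc'
  #3 SA[3]=3  'abcbbcacabcaacaaccccaccc'
  #4 SA[4]=15  'acaaccccaccc'
  #5 SA[5]=9  'acabcaacaaccccaccc'
  #6 SA[6]=0  'acbabcbbcacabcaacaaccccaccc'
  #7 SA[7]=23  'accc'
  #8 SA[8]=18  'accccaccc'
  #9 SA[9]=2  'babcbbcacabcaacaaccccaccc'
  #10 SA[10]=6  'bbcacabcaacaaccccaccc'
  #11 SA[11]=12  'bcaacaaccccaccc'
  #12 SA[12]=7  'bcacabcaacaaccccaccc'
  #13 SA[13]=4  'bcbbcacabcaacaaccccaccc'
  #14 SA[14]=26  'c'
  #15 SA[15]=13  'caacaaccccaccc'
  #16 SA[16]=16  'caaccccaccc'
  #17 SA[17]=10  'cabcaacaaccccaccc'
  #18 SA[18]=8  'cacabcaacaaccccaccc'
  #19 SA[19]=22  'caccc'
  #20 SA[20]=1  'cbabcbbcacabcaacaaccccaccc'
  #21 SA[21]=5  'cbbcacabcaacaaccccaccc'
  #22 SA[22]=25  'cc'
  #23 SA[23]=21  'ccaccc'
  #24 SA[24]=24  'ccc'
  #25 SA[25]=20  'cccaccc'
  #26 SA[26]=19  'ccccaccc'

SA = [14, 17, 11, 3, 15, 9, 0, 23, 18, 2, 6, 12, 7, 4, 26, 13, 16, 10, 8, 22, 1, 5, 25, 21, 24, 20, 19]
rank  pair      lcp
   1  s[14:],s[17:]  3  'aac'
   2  s[17:],s[11:]  1  'a'
   3  s[11:],s[3:]  3  'abc'
   4  s[3:],s[15:]  1  'a'
   5  s[15:],s[9:]  3  'aca'
   6  s[9:],s[0:]  2  'ac'
   7  s[0:],s[23:]  2  'ac'
   8  s[23:],s[18:]  4  'accc'
   9  s[18:],s[2:]  0  ''
  10  s[2:],s[6:]  1  'b'
  11  s[6:],s[12:]  1  'b'
  12  s[12:],s[7:]  3  'bca'
  13  s[7:],s[4:]  2  'bc'
  14  s[4:],s[26:]  0  ''
  15  s[26:],s[13:]  1  'c'
  16  s[13:],s[16:]  4  'caac'
  17  s[16:],s[10:]  2  'ca'
  18  s[10:],s[8:]  2  'ca'
  19  s[8:],s[22:]  3  'cac'
  20  s[22:],s[1:]  1  'c'
  21  s[1:],s[5:]  2  'cb'
  22  s[5:],s[25:]  1  'c'
  23  s[25:],s[21:]  2  'cc'
  24  s[21:],s[24:]  2  'cc'
  25  s[24:],s[20:]  3  'ccc'
  26  s[20:],s[19:]  3  'ccc'

n(n+1)/2 = 27·28/2 = 378
Σ LCP = 0 + 3 + 1 + 3 + 1 + 3 + 2 + 2 + 4 + 0 + 1 + 1 + 3 + 2 + 0 + 1 + 4 + 2 + 2 + 3 + 1 + 2 + 1 + 2 + 2 + 3 + 3 = 52
distinct = 378 − 52 = 326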